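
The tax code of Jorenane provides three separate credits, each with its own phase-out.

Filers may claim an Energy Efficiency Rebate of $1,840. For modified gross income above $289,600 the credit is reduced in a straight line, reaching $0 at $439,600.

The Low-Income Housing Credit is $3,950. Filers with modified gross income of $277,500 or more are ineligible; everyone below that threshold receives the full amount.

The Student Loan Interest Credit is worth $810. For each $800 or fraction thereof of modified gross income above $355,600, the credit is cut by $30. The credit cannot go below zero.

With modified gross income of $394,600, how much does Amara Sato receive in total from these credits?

Energy Efficiency Rebate: $394,600 is $105,000 into a $150,000 phase-out range, leaving 45,000/150,000 of the credit: $1,840 × 45,000/150,000 = $552.
Low-Income Housing Credit: $394,600 meets or exceeds the $277,500 cutoff, so the credit is $0.
Student Loan Interest Credit: income exceeds $355,600 by $39,000 → 49 increments × $30 = $1,470 ≥ base, so the credit is $0.
Total: $552 + $0 + $0 = $552.

$552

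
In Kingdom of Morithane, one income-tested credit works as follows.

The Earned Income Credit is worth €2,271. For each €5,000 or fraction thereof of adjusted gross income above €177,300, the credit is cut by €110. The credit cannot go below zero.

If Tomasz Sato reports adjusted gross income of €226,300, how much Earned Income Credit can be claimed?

Earned Income Credit: income exceeds €177,300 by €49,000, which is 10 full-or-partial €5,000 increments; reduction = 10 × €110 = €1,100, leaving €1,171.

€1,171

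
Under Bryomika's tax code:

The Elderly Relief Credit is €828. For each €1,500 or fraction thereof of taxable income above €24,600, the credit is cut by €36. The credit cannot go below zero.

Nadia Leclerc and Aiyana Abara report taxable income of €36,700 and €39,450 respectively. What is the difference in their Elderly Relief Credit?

€36

Nadia (€36,700): Elderly Relief Credit: income exceeds €24,600 by €12,100, which is 9 full-or-partial €1,500 increments; reduction = 9 × €36 = €324, leaving €504.
Aiyana (€39,450): Elderly Relief Credit: income exceeds €24,600 by €14,850, which is 10 full-or-partial €1,500 increments; reduction = 10 × €36 = €360, leaving €468.
Difference: |€504 − €468| = €36.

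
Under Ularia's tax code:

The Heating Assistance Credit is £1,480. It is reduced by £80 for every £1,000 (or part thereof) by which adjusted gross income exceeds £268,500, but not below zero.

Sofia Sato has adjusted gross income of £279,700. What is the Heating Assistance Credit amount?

Heating Assistance Credit: income exceeds £268,500 by £11,200, which is 12 full-or-partial £1,000 increments; reduction = 12 × £80 = £960, leaving £520.

£520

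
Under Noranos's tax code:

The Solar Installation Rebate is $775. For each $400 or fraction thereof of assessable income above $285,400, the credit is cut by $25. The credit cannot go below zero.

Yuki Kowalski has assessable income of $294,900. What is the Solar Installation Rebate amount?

$175

Solar Installation Rebate: income exceeds $285,400 by $9,500, which is 24 full-or-partial $400 increments; reduction = 24 × $25 = $600, leaving $175.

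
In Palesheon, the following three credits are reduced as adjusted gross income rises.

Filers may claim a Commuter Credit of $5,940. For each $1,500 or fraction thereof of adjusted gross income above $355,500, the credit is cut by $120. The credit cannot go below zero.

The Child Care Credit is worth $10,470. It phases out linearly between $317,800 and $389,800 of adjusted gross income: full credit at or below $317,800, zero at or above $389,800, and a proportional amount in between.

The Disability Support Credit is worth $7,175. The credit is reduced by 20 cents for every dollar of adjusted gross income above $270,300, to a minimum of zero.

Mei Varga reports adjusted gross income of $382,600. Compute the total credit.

Commuter Credit: income exceeds $355,500 by $27,100, which is 19 full-or-partial $1,500 increments; reduction = 19 × $120 = $2,280, leaving $3,660.
Child Care Credit: $382,600 is $64,800 into a $72,000 phase-out range, leaving 7,200/72,000 of the credit: $10,470 × 7,200/72,000 = $1,047.
Disability Support Credit: 20% of the $112,300 excess over $270,300 is $22,460 ≥ base, so the credit is $0.
Total: $3,660 + $1,047 + $0 = $4,707.

$4,707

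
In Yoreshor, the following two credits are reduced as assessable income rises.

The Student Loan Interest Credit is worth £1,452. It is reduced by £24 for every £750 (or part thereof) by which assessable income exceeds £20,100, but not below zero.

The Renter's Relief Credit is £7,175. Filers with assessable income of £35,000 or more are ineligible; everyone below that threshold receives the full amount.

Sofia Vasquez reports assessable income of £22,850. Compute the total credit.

£8,531

Student Loan Interest Credit: income exceeds £20,100 by £2,750, which is 4 full-or-partial £750 increments; reduction = 4 × £24 = £96, leaving £1,356.
Renter's Relief Credit: £22,850 is below the £35,000 cutoff, so the full £7,175 applies.
Total: £1,356 + £7,175 = £8,531.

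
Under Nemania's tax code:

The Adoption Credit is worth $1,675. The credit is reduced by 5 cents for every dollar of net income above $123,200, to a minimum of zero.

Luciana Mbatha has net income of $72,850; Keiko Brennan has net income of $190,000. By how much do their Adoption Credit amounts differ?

$1,675

Luciana ($72,850): Adoption Credit: $72,850 is at or below the $123,200 threshold, so the full $1,675 applies.
Keiko ($190,000): Adoption Credit: 5% of the $66,800 excess over $123,200 is $3,340 ≥ base, so the credit is $0.
Difference: |$1,675 − $0| = $1,675.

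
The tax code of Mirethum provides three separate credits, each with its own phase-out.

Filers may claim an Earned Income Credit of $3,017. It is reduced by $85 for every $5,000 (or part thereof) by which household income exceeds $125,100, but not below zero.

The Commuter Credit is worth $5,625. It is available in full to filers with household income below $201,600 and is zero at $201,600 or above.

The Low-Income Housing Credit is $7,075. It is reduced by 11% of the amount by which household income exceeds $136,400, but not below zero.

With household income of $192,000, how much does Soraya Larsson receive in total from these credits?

Earned Income Credit: income exceeds $125,100 by $66,900, which is 14 full-or-partial $5,000 increments; reduction = 14 × $85 = $1,190, leaving $1,827.
Commuter Credit: $192,000 is below the $201,600 cutoff, so the full $5,625 applies.
Low-Income Housing Credit: 11% of the $55,600 excess over $136,400 is $6,116; credit = $7,075 − $6,116 = $959.
Total: $1,827 + $5,625 + $959 = $8,411.

$8,411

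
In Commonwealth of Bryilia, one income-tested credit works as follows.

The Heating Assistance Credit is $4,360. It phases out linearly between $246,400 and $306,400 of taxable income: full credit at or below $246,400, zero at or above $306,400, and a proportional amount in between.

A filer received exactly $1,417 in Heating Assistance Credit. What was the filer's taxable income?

$286,900

$1,417 is 1,417/4,360 of the full $4,360, so 2,943/4,360 of the $60,000 range has been used: income = $246,400 + $60,000 × 2,943/4,360 = $286,900.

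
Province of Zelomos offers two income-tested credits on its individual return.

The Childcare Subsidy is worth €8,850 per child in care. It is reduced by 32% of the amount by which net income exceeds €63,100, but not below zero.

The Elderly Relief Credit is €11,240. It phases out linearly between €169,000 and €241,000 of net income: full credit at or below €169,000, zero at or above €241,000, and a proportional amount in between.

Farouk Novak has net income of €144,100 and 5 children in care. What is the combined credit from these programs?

Childcare Subsidy: base = 5 × €8,850 = €44,250. 32% of the €81,000 excess over €63,100 is €25,920; credit = €44,250 − €25,920 = €18,330.
Elderly Relief Credit: €144,100 is at or below the €169,000 threshold, so the full €11,240 applies.
Total: €18,330 + €11,240 = €29,570.

€29,570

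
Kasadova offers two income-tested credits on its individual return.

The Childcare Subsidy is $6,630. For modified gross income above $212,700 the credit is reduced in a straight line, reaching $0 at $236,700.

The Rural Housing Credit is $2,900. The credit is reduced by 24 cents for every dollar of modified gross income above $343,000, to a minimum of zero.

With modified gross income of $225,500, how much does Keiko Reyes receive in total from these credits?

$5,994

Childcare Subsidy: $225,500 is $12,800 into a $24,000 phase-out range, leaving 11,200/24,000 of the credit: $6,630 × 11,200/24,000 = $3,094.
Rural Housing Credit: $225,500 is at or below the $343,000 threshold, so the full $2,900 applies.
Total: $3,094 + $2,900 = $5,994.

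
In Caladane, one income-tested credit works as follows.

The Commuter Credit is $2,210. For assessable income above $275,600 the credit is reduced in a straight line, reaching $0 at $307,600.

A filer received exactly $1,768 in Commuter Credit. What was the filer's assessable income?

$1,768 is 1,768/2,210 of the full $2,210, so 442/2,210 of the $32,000 range has been used: income = $275,600 + $32,000 × 442/2,210 = $282,000.

$282,000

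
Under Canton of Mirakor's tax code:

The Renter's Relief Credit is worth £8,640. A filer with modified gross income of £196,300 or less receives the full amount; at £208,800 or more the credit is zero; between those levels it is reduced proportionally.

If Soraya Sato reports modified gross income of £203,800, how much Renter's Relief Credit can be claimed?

£3,456

Renter's Relief Credit: £203,800 is £7,500 into a £12,500 phase-out range, leaving 5,000/12,500 of the credit: £8,640 × 5,000/12,500 = £3,456.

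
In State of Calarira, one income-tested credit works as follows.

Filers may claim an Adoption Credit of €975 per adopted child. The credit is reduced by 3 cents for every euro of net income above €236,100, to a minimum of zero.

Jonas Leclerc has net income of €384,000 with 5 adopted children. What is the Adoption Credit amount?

€438

Adoption Credit: base = 5 × €975 = €4,875. 3% of the €147,900 excess over €236,100 is €4,437; credit = €4,875 − €4,437 = €438.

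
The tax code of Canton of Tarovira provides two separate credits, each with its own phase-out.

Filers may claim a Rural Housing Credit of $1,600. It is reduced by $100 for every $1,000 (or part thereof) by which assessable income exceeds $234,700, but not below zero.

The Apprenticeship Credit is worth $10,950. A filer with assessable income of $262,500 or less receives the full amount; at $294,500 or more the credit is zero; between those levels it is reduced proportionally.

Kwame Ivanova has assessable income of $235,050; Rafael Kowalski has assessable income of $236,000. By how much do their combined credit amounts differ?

Kwame ($235,050): Rural Housing Credit: income exceeds $234,700 by $350, which is 1 full-or-partial $1,000 increment; reduction = 1 × $100 = $100, leaving $1,500. Apprenticeship Credit: $235,050 is at or below the $262,500 threshold, so the full $10,950 applies. total $1,500 + $10,950 = $12,450
Rafael ($236,000): Rural Housing Credit: income exceeds $234,700 by $1,300, which is 2 full-or-partial $1,000 increments; reduction = 2 × $100 = $200, leaving $1,400. Apprenticeship Credit: $236,000 is at or below the $262,500 threshold, so the full $10,950 applies. total $1,400 + $10,950 = $12,350
Difference: |$12,450 − $12,350| = $100.

$100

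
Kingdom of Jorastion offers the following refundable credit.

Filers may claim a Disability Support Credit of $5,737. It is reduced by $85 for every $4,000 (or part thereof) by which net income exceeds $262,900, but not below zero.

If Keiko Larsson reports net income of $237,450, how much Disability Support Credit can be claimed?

Disability Support Credit: $237,450 is at or below the $262,900 threshold, so the full $5,737 applies.

$5,737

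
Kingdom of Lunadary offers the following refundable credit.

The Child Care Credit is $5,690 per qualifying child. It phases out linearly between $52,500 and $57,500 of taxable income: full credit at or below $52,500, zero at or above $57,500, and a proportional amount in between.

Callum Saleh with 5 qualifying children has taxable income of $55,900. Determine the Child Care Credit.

$9,104

Child Care Credit: base = 5 × $5,690 = $28,450. $55,900 is $3,400 into a $5,000 phase-out range, leaving 1,600/5,000 of the credit: $28,450 × 1,600/5,000 = $9,104.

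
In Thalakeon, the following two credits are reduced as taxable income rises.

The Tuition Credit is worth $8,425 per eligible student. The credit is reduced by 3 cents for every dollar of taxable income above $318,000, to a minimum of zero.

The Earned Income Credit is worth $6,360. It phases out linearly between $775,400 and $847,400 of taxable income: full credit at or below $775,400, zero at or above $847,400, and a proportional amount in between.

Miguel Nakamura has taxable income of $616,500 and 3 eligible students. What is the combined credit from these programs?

$22,680

Tuition Credit: base = 3 × $8,425 = $25,275. 3% of the $298,500 excess over $318,000 is $8,955; credit = $25,275 − $8,955 = $16,320.
Earned Income Credit: $616,500 is at or below the $775,400 threshold, so the full $6,360 applies.
Total: $16,320 + $6,360 = $22,680.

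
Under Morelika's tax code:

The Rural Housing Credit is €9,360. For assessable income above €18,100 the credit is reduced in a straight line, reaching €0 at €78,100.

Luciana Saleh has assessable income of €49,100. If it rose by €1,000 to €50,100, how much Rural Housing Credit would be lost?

At €49,100 — €49,100 is €31,000 into a €60,000 phase-out range, leaving 29,000/60,000 of the credit: €9,360 × 29,000/60,000 = €4,524.
At €50,100 — €50,100 is €32,000 into a €60,000 phase-out range, leaving 28,000/60,000 of the credit: €9,360 × 28,000/60,000 = €4,368.
Lost: €4,524 − €4,368 = €156.

€156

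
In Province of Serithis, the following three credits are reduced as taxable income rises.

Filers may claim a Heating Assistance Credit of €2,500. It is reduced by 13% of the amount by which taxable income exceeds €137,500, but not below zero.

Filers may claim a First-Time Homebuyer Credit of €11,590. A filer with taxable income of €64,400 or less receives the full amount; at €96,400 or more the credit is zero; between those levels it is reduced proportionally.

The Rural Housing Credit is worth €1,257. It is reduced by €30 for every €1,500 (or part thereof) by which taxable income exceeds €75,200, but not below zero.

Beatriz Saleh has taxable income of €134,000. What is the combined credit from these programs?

Heating Assistance Credit: €134,000 is at or below the €137,500 threshold, so the full €2,500 applies.
First-Time Homebuyer Credit: €134,000 is at or above €96,400, so the credit is €0.
Rural Housing Credit: income exceeds €75,200 by €58,800, which is 40 full-or-partial €1,500 increments; reduction = 40 × €30 = €1,200, leaving €57.
Total: €2,500 + €0 + €57 = €2,557.

€2,557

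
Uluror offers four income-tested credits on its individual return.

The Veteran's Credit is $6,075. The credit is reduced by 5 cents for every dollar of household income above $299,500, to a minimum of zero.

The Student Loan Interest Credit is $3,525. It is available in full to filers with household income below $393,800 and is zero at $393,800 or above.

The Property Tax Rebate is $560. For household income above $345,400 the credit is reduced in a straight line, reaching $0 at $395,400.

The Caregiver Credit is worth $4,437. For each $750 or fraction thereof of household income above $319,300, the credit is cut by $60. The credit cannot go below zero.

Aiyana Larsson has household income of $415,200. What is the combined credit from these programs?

Veteran's Credit: 5% of the $115,700 excess over $299,500 is $5,785; credit = $6,075 − $5,785 = $290.
Student Loan Interest Credit: $415,200 meets or exceeds the $393,800 cutoff, so the credit is $0.
Property Tax Rebate: $415,200 is at or above $395,400, so the credit is $0.
Caregiver Credit: income exceeds $319,300 by $95,900 → 128 increments × $60 = $7,680 ≥ base, so the credit is $0.
Total: $290 + $0 + $0 + $0 = $290.

$290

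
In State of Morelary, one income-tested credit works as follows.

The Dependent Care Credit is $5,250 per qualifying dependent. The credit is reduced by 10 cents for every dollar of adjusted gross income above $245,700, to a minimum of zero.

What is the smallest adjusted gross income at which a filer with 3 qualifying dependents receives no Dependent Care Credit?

Full credit = 3 × $5,250 = $15,750.
The credit falls by 10% of each dollar above $245,700, so it reaches zero when the excess is $15,750 / 10% = $157,500: income = $245,700 + $157,500 = $403,200.

$403,200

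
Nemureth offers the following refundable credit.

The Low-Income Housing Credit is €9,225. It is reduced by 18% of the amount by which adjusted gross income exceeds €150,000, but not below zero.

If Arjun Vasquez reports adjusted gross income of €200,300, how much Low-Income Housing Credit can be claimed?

€171

Low-Income Housing Credit: 18% of the €50,300 excess over €150,000 is €9,054; credit = €9,225 − €9,054 = €171.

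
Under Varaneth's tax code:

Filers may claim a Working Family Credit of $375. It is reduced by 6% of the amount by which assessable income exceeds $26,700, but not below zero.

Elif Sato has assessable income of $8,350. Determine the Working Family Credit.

Working Family Credit: $8,350 is at or below the $26,700 threshold, so the full $375 applies.

$375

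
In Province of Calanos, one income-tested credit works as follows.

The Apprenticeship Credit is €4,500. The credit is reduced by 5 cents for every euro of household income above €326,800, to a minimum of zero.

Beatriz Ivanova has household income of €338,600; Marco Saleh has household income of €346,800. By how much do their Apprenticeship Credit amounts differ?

Beatriz (€338,600): Apprenticeship Credit: 5% of the €11,800 excess over €326,800 is €590; credit = €4,500 − €590 = €3,910.
Marco (€346,800): Apprenticeship Credit: 5% of the €20,000 excess over €326,800 is €1,000; credit = €4,500 − €1,000 = €3,500.
Difference: |€3,910 − €3,500| = €410.

€410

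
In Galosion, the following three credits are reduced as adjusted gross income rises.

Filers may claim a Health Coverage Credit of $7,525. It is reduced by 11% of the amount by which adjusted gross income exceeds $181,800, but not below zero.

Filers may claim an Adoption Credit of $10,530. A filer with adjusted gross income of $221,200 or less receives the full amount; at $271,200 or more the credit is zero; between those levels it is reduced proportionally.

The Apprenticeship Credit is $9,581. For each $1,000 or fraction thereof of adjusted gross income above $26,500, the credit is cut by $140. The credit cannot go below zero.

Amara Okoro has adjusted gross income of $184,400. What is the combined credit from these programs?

Health Coverage Credit: 11% of the $2,600 excess over $181,800 is $286; credit = $7,525 − $286 = $7,239.
Adoption Credit: $184,400 is at or below the $221,200 threshold, so the full $10,530 applies.
Apprenticeship Credit: income exceeds $26,500 by $157,900 → 158 increments × $140 = $22,120 ≥ base, so the credit is $0.
Total: $7,239 + $10,530 + $0 = $17,769.

$17,769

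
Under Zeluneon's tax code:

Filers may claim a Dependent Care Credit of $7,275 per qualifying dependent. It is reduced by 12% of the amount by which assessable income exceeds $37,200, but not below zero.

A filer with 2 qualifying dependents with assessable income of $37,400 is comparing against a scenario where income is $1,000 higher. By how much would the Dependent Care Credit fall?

$120

At $37,400 — base = 2 × $7,275 = $14,550. 12% of the $200 excess over $37,200 is $24; credit = $14,550 − $24 = $14,526.
At $38,400 — base = 2 × $7,275 = $14,550. 12% of the $1,200 excess over $37,200 is $144; credit = $14,550 − $144 = $14,406.
Lost: $14,526 − $14,406 = $120.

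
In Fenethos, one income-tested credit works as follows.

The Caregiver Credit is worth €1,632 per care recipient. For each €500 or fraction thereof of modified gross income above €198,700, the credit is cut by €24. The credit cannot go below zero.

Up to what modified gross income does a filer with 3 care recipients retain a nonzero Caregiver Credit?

Full credit = 3 × €1,632 = €4,896.
After 203 increments the reduction is 203 × €24 = €4,872, leaving €24; one more increment wipes it out. Increment 203 ends at excess 203 × €500 = €101,500, so the highest qualifying income is €198,700 + €101,500 = €300,200.

€300,200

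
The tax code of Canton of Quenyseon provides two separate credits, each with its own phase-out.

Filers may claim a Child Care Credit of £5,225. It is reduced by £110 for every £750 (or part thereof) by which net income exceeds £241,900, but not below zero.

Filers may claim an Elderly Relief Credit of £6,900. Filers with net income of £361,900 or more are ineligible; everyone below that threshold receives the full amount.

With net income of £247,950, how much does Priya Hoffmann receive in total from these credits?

Child Care Credit: income exceeds £241,900 by £6,050, which is 9 full-or-partial £750 increments; reduction = 9 × £110 = £990, leaving £4,235.
Elderly Relief Credit: £247,950 is below the £361,900 cutoff, so the full £6,900 applies.
Total: £4,235 + £6,900 = £11,135.

£11,135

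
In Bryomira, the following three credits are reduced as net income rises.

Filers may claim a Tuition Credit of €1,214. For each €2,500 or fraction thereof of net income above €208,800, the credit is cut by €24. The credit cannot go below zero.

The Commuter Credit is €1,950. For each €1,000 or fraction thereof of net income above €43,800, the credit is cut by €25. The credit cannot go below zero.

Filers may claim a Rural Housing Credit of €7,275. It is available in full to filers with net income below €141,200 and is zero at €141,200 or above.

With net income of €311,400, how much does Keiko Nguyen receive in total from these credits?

€206

Tuition Credit: income exceeds €208,800 by €102,600, which is 42 full-or-partial €2,500 increments; reduction = 42 × €24 = €1,008, leaving €206.
Commuter Credit: income exceeds €43,800 by €267,600 → 268 increments × €25 = €6,700 ≥ base, so the credit is €0.
Rural Housing Credit: €311,400 meets or exceeds the €141,200 cutoff, so the credit is €0.
Total: €206 + €0 + €0 = €206.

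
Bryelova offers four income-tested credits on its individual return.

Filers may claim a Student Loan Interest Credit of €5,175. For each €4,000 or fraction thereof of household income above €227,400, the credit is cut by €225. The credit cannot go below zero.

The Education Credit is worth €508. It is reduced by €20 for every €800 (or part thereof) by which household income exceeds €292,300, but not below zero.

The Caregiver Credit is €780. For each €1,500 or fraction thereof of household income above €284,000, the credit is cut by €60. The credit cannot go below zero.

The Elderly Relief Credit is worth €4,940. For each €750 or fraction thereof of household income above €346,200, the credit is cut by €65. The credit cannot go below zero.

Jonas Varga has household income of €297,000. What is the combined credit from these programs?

€6,693

Student Loan Interest Credit: income exceeds €227,400 by €69,600, which is 18 full-or-partial €4,000 increments; reduction = 18 × €225 = €4,050, leaving €1,125.
Education Credit: income exceeds €292,300 by €4,700, which is 6 full-or-partial €800 increments; reduction = 6 × €20 = €120, leaving €388.
Caregiver Credit: income exceeds €284,000 by €13,000, which is 9 full-or-partial €1,500 increments; reduction = 9 × €60 = €540, leaving €240.
Elderly Relief Credit: €297,000 is at or below the €346,200 threshold, so the full €4,940 applies.
Total: €1,125 + €388 + €240 + €4,940 = €6,693.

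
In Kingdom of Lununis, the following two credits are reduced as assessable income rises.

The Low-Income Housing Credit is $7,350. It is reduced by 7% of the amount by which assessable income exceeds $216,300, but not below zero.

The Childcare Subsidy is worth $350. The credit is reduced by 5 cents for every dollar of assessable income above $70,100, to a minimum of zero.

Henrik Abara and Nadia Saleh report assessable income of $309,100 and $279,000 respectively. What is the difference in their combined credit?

$2,107

Henrik ($309,100): Low-Income Housing Credit: 7% of the $92,800 excess over $216,300 is $6,496; credit = $7,350 − $6,496 = $854. Childcare Subsidy: 5% of the $239,000 excess over $70,100 is $11,950 ≥ base, so the credit is $0. total $854 + $0 = $854
Nadia ($279,000): Low-Income Housing Credit: 7% of the $62,700 excess over $216,300 is $4,389; credit = $7,350 − $4,389 = $2,961. Childcare Subsidy: 5% of the $208,900 excess over $70,100 is $10,445 ≥ base, so the credit is $0. total $2,961 + $0 = $2,961
Difference: |$854 − $2,961| = $2,107.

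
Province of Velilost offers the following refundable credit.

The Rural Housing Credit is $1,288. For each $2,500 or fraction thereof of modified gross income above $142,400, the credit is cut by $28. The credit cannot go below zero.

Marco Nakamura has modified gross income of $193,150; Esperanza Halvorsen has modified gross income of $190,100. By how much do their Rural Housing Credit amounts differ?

Marco ($193,150): Rural Housing Credit: income exceeds $142,400 by $50,750, which is 21 full-or-partial $2,500 increments; reduction = 21 × $28 = $588, leaving $700.
Esperanza ($190,100): Rural Housing Credit: income exceeds $142,400 by $47,700, which is 20 full-or-partial $2,500 increments; reduction = 20 × $28 = $560, leaving $728.
Difference: |$700 − $728| = $28.

$28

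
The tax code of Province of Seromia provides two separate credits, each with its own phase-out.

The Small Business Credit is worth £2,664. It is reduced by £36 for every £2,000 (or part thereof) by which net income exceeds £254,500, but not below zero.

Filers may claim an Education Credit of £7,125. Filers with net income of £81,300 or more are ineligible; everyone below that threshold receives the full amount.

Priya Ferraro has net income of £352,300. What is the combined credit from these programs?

Small Business Credit: income exceeds £254,500 by £97,800, which is 49 full-or-partial £2,000 increments; reduction = 49 × £36 = £1,764, leaving £900.
Education Credit: £352,300 meets or exceeds the £81,300 cutoff, so the credit is £0.
Total: £900 + £0 = £900.

£900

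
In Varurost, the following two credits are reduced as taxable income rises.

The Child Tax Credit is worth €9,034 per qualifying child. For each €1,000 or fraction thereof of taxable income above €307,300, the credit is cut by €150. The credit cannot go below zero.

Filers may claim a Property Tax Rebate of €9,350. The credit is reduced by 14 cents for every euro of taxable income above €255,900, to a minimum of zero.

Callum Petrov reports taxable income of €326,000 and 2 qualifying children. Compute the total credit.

Child Tax Credit: base = 2 × €9,034 = €18,068. income exceeds €307,300 by €18,700, which is 19 full-or-partial €1,000 increments; reduction = 19 × €150 = €2,850, leaving €15,218.
Property Tax Rebate: 14% of the €70,100 excess over €255,900 is €9,814 ≥ base, so the credit is €0.
Total: €15,218 + €0 = €15,218.

€15,218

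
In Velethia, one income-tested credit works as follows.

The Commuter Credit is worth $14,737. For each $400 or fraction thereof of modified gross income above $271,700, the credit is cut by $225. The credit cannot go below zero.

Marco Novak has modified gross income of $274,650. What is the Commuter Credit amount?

$12,937

Commuter Credit: income exceeds $271,700 by $2,950, which is 8 full-or-partial $400 increments; reduction = 8 × $225 = $1,800, leaving $12,937.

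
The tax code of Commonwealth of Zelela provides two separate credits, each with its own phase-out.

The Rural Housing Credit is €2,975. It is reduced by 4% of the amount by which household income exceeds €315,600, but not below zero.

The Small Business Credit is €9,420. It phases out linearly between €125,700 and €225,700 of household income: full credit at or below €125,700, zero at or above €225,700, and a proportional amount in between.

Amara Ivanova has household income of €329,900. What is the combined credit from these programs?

Rural Housing Credit: 4% of the €14,300 excess over €315,600 is €572; credit = €2,975 − €572 = €2,403.
Small Business Credit: €329,900 is at or above €225,700, so the credit is €0.
Total: €2,403 + €0 = €2,403.

€2,403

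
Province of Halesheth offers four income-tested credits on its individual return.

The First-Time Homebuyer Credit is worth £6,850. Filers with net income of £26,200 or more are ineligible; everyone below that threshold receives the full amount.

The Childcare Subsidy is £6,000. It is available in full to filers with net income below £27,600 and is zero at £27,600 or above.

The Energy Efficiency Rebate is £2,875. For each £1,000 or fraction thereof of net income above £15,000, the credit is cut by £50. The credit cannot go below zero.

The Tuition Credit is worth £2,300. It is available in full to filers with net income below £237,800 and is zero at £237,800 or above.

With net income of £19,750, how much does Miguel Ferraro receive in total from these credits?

£17,775

First-Time Homebuyer Credit: £19,750 is below the £26,200 cutoff, so the full £6,850 applies.
Childcare Subsidy: £19,750 is below the £27,600 cutoff, so the full £6,000 applies.
Energy Efficiency Rebate: income exceeds £15,000 by £4,750, which is 5 full-or-partial £1,000 increments; reduction = 5 × £50 = £250, leaving £2,625.
Tuition Credit: £19,750 is below the £237,800 cutoff, so the full £2,300 applies.
Total: £6,850 + £6,000 + £2,625 + £2,300 = £17,775.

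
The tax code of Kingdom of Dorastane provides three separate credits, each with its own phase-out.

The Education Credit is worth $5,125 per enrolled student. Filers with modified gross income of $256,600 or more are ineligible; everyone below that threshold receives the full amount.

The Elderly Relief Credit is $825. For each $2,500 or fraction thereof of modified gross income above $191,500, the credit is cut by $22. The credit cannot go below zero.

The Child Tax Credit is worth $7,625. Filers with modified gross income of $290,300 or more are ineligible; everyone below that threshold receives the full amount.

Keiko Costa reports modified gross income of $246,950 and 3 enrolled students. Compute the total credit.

$23,319

Education Credit: base = 3 × $5,125 = $15,375. $246,950 is below the $256,600 cutoff, so the full $15,375 applies.
Elderly Relief Credit: income exceeds $191,500 by $55,450, which is 23 full-or-partial $2,500 increments; reduction = 23 × $22 = $506, leaving $319.
Child Tax Credit: $246,950 is below the $290,300 cutoff, so the full $7,625 applies.
Total: $15,375 + $319 + $7,625 = $23,319.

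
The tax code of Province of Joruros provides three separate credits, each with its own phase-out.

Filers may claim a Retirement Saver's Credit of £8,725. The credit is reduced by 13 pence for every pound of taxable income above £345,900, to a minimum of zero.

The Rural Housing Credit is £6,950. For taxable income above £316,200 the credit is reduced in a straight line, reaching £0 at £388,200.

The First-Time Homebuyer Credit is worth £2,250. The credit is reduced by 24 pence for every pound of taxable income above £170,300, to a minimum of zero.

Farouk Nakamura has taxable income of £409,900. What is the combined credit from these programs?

£405

Retirement Saver's Credit: 13% of the £64,000 excess over £345,900 is £8,320; credit = £8,725 − £8,320 = £405.
Rural Housing Credit: £409,900 is at or above £388,200, so the credit is £0.
First-Time Homebuyer Credit: 24% of the £239,600 excess over £170,300 is £57,504 ≥ base, so the credit is £0.
Total: £405 + £0 + £0 = £405.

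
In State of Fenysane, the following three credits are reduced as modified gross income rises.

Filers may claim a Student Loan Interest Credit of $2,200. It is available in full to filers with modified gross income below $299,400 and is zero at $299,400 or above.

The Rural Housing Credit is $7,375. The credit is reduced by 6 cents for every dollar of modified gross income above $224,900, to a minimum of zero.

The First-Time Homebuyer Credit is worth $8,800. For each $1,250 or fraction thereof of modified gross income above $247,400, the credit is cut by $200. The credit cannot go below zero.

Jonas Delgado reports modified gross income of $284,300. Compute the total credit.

$8,811

Student Loan Interest Credit: $284,300 is below the $299,400 cutoff, so the full $2,200 applies.
Rural Housing Credit: 6% of the $59,400 excess over $224,900 is $3,564; credit = $7,375 − $3,564 = $3,811.
First-Time Homebuyer Credit: income exceeds $247,400 by $36,900, which is 30 full-or-partial $1,250 increments; reduction = 30 × $200 = $6,000, leaving $2,800.
Total: $2,200 + $3,811 + $2,800 = $8,811.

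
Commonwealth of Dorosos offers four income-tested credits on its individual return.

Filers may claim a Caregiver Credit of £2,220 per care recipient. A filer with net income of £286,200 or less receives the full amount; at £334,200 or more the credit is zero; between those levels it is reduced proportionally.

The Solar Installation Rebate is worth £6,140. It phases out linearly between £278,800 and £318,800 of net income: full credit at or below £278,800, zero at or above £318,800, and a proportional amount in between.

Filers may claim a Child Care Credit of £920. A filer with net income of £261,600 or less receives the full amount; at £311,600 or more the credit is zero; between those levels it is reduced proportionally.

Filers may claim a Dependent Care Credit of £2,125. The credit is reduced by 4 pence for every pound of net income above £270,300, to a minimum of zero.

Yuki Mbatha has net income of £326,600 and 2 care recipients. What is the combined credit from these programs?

£703

Caregiver Credit: base = 2 × £2,220 = £4,440. £326,600 is £40,400 into a £48,000 phase-out range, leaving 7,600/48,000 of the credit: £4,440 × 7,600/48,000 = £703.
Solar Installation Rebate: £326,600 is at or above £318,800, so the credit is £0.
Child Care Credit: £326,600 is at or above £311,600, so the credit is £0.
Dependent Care Credit: 4% of the £56,300 excess over £270,300 is £2,252 ≥ base, so the credit is £0.
Total: £703 + £0 + £0 + £0 = £703.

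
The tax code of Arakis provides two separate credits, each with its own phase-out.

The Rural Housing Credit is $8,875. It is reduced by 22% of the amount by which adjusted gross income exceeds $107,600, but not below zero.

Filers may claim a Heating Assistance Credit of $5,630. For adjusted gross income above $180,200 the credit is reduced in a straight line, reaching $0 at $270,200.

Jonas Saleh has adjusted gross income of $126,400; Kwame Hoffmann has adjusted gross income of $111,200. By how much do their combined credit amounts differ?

$3,344

Jonas ($126,400): Rural Housing Credit: 22% of the $18,800 excess over $107,600 is $4,136; credit = $8,875 − $4,136 = $4,739. Heating Assistance Credit: $126,400 is at or below the $180,200 threshold, so the full $5,630 applies. total $4,739 + $5,630 = $10,369
Kwame ($111,200): Rural Housing Credit: 22% of the $3,600 excess over $107,600 is $792; credit = $8,875 − $792 = $8,083. Heating Assistance Credit: $111,200 is at or below the $180,200 threshold, so the full $5,630 applies. total $8,083 + $5,630 = $13,713
Difference: |$10,369 − $13,713| = $3,344.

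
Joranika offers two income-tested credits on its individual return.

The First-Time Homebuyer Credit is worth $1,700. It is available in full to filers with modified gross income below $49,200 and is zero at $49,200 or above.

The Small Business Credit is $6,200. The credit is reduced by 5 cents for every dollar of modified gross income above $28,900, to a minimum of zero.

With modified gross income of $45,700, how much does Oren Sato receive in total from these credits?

First-Time Homebuyer Credit: $45,700 is below the $49,200 cutoff, so the full $1,700 applies.
Small Business Credit: 5% of the $16,800 excess over $28,900 is $840; credit = $6,200 − $840 = $5,360.
Total: $1,700 + $5,360 = $7,060.

$7,060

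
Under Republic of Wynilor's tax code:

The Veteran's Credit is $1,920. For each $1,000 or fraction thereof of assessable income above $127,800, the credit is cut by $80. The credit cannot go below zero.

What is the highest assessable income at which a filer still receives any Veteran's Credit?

After 23 increments the reduction is 23 × $80 = $1,840, leaving $80; one more increment wipes it out. Increment 23 ends at excess 23 × $1,000 = $23,000, so the highest qualifying income is $127,800 + $23,000 = $150,800.

$150,800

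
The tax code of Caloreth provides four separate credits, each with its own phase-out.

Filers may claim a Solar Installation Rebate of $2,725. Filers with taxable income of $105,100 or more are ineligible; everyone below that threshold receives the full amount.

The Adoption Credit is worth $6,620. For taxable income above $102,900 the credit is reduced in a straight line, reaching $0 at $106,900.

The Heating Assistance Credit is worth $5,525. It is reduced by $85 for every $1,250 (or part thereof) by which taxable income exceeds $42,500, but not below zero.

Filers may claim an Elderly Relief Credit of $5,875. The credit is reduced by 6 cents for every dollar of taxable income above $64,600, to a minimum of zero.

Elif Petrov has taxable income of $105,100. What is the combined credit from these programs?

$7,614

Solar Installation Rebate: $105,100 meets or exceeds the $105,100 cutoff, so the credit is $0.
Adoption Credit: $105,100 is $2,200 into a $4,000 phase-out range, leaving 1,800/4,000 of the credit: $6,620 × 1,800/4,000 = $2,979.
Heating Assistance Credit: income exceeds $42,500 by $62,600, which is 51 full-or-partial $1,250 increments; reduction = 51 × $85 = $4,335, leaving $1,190.
Elderly Relief Credit: 6% of the $40,500 excess over $64,600 is $2,430; credit = $5,875 − $2,430 = $3,445.
Total: $0 + $2,979 + $1,190 + $3,445 = $7,614.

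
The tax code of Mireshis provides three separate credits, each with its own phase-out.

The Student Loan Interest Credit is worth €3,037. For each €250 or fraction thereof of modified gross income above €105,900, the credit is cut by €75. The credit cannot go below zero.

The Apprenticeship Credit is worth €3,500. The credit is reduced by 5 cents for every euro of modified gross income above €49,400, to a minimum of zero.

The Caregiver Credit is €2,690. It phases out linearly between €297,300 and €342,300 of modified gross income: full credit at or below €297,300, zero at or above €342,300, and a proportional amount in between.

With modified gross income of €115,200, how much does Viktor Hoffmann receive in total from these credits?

Student Loan Interest Credit: income exceeds €105,900 by €9,300, which is 38 full-or-partial €250 increments; reduction = 38 × €75 = €2,850, leaving €187.
Apprenticeship Credit: 5% of the €65,800 excess over €49,400 is €3,290; credit = €3,500 − €3,290 = €210.
Caregiver Credit: €115,200 is at or below the €297,300 threshold, so the full €2,690 applies.
Total: €187 + €210 + €2,690 = €3,087.

€3,087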